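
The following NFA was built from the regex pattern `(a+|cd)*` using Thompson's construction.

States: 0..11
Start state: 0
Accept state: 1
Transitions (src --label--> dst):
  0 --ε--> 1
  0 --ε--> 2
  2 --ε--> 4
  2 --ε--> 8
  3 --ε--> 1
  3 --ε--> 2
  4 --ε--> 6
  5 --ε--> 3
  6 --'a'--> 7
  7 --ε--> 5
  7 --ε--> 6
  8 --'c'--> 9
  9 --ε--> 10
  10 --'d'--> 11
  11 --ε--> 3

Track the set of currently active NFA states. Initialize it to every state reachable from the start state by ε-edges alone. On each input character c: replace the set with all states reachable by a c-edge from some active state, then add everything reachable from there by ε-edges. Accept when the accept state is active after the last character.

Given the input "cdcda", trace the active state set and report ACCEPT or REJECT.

S₀ = ε-closure({0}) = {0,1,2,4,6,8}
'c' @ 1: {9,10}
'd' @ 2: {1,2,3,4,6,8,11}  (accept∈set)
'c' @ 3: {9,10}
'd' @ 4: {1,2,3,4,6,8,11}  (accept∈set)
'a' @ 5: {1,2,3,4,5,6,7,8}  (accept∈set)
after full input: {1,2,3,4,5,6,7,8}  (accept=1 in)

Answer: ACCEPT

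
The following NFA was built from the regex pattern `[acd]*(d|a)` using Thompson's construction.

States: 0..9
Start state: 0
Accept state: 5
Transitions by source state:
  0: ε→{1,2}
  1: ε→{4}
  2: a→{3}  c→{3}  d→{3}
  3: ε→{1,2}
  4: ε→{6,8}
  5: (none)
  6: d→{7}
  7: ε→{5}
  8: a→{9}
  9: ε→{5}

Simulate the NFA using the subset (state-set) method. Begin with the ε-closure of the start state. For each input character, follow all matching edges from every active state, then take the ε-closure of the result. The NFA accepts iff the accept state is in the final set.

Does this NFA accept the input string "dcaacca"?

S₀ = ε-closure({0}) = {0,1,2,4,6,8}
'd' @ 1: {1,2,3,4,5,6,7,8}  (accept∈set)
'c' @ 2: {1,2,3,4,6,8}
'a' @ 3: {1,2,3,4,5,6,8,9}  (accept∈set)
'a' @ 4: {1,2,3,4,5,6,8,9}  (accept∈set)
'c' @ 5: {1,2,3,4,6,8}
'c' @ 6: {1,2,3,4,6,8}
'a' @ 7: {1,2,3,4,5,6,8,9}  (accept∈set)
final: {1,2,3,4,5,6,8,9}; accept 5 in set

Answer: ACCEPT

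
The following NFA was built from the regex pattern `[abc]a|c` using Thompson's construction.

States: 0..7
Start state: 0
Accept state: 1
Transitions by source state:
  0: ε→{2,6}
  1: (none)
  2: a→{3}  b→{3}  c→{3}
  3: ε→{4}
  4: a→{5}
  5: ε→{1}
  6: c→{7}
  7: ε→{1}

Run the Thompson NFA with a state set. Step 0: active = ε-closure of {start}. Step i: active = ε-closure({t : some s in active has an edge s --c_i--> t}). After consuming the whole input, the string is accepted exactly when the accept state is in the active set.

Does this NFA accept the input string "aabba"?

start: ε-closure({0}) = {0,2,6}
'a' @ 1: {3,4}
'a' @ 2: {1,5}  (accept∈set)
'b' @ 3: {}  — state set empty
rest 'ba' ignored (set empty)
after full input: {}  (accept=1 not in)

Answer: REJECT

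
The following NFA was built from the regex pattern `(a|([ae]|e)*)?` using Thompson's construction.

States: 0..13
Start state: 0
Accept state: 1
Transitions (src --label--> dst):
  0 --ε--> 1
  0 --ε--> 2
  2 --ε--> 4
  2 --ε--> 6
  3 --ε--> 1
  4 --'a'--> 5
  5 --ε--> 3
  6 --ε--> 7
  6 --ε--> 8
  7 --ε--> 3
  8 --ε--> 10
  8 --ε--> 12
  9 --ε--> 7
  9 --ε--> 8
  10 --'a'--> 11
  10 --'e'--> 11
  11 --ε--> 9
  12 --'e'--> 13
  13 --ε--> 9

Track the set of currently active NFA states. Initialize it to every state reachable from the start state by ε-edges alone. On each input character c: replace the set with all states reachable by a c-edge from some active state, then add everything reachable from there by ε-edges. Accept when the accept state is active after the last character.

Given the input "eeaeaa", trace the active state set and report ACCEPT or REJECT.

Answer: ACCEPT

Steps:
initial (ε-close {0}): {0,1,2,3,4,6,7,8,10,12}
'e' @ 1: {1,3,7,8,9,10,11,12,13}  (accept∈set)
'e' @ 2: {1,3,7,8,9,10,11,12,13}  (accept∈set)
'a' @ 3: {1,3,7,8,9,10,11,12}  (accept∈set)
'e' @ 4: {1,3,7,8,9,10,11,12,13}  (accept∈set)
'a' @ 5: {1,3,7,8,9,10,11,12}  (accept∈set)
'a' @ 6: {1,3,7,8,9,10,11,12}  (accept∈set)
after full input: {1,3,7,8,9,10,11,12}  (accept=1 in)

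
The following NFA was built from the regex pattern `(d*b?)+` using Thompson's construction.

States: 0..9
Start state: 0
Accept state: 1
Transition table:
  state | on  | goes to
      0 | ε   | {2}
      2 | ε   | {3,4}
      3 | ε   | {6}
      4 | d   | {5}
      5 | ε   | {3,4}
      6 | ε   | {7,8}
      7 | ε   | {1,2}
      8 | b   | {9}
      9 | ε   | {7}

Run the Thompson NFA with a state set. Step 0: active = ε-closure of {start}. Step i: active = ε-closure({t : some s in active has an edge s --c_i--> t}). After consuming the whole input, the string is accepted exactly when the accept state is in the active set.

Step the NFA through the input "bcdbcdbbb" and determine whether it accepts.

initial (ε-close {0}): {0,1,2,3,4,6,7,8}
'b' @ 1: {1,2,3,4,6,7,8,9}  (accept∈set)
'c' @ 2: {}  — state set empty
rest 'dbcdbbb' ignored (set empty)
end set {} — state 1 not in

Answer: REJECT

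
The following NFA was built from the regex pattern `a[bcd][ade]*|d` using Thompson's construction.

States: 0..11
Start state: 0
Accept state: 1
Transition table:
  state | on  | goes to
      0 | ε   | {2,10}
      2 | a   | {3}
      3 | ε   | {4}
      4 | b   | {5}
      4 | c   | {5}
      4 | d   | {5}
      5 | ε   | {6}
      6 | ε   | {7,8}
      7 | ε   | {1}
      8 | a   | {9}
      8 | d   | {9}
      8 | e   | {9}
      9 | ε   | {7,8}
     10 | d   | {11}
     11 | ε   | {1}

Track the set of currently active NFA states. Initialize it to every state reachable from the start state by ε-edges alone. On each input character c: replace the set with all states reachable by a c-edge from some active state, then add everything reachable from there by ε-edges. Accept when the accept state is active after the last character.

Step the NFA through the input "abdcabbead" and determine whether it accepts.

Answer: REJECT

Derivation:
start: ε-closure({0}) = {0,2,10}
'a' @ 1: {3,4}
'b' @ 2: {1,5,6,7,8}  ✓accept
'd' @ 3: {1,7,8,9}  ✓accept
'c' @ 4: {}  — state set empty
rest 'abbead' ignored (set empty)
end set {} — state 1 not in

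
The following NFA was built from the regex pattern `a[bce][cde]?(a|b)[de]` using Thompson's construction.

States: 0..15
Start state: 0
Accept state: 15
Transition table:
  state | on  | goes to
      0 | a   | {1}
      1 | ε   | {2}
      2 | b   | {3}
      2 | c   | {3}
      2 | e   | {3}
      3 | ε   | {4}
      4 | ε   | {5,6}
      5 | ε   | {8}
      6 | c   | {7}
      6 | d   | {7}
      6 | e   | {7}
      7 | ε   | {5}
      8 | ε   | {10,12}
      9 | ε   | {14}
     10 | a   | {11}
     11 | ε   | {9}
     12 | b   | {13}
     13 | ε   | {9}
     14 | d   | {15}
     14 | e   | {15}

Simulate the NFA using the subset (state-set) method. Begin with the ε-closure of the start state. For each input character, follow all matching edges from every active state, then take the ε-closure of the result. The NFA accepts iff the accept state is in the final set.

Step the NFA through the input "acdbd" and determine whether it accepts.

Answer: ACCEPT

Trace:
initial (ε-close {0}): {0}
'a' @ 1: {1,2}
'c' @ 2: {3,4,5,6,8,10,12}
'd' @ 3: {5,7,8,10,12}
'b' @ 4: {9,13,14}
'd' @ 5: {15}  ✓accept
end set {15} — state 15 in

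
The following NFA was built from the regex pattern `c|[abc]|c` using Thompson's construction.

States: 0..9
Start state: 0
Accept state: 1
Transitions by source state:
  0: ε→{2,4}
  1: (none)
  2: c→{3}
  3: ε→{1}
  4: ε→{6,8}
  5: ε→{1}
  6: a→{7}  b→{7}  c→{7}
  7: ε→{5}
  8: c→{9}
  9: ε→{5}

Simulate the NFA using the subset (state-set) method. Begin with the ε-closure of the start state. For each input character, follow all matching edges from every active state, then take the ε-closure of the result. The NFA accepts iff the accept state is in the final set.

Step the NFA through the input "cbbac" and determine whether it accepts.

initial (ε-close {0}): {0,2,4,6,8}
'c' @ 1: {1,3,5,7,9}  ✓accept
'b' @ 2: {}  — no active states
rest 'bac' ignored (set empty)
end set {} — state 1 not in

Answer: REJECT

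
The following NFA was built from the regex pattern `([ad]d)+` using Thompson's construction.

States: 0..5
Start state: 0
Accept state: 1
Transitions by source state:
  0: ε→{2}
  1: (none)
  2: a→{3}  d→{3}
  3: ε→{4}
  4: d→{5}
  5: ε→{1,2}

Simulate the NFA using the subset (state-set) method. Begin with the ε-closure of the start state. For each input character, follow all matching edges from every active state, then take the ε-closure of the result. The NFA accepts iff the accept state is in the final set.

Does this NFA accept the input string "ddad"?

Answer: ACCEPT

Steps:
initial (ε-close {0}): {0,2}
'd' @ 1: {3,4}
'd' @ 2: {1,2,5}  (accept∈set)
'a' @ 3: {3,4}
'd' @ 4: {1,2,5}  (accept∈set)
end set {1,2,5} — state 1 in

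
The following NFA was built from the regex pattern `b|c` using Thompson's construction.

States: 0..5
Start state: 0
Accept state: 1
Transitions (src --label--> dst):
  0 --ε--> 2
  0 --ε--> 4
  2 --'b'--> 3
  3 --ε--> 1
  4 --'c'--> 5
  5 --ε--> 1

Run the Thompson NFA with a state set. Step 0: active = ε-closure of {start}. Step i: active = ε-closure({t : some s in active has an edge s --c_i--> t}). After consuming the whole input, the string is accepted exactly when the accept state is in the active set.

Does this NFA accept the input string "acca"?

Answer: REJECT

Trace:
S₀ = ε-closure({0}) = {0,2,4}
'a' @ 1: {}  — state set empty
rest 'cca' ignored (set empty)
after full input: {}  (accept=1 not in)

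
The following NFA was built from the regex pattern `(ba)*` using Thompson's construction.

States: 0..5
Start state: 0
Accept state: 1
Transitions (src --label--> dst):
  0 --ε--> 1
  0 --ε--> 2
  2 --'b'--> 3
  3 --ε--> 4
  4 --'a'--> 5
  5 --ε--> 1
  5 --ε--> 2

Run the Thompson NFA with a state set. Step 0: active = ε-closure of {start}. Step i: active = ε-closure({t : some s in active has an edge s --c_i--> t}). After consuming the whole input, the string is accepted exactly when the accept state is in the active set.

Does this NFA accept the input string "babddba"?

initial (ε-close {0}): {0,1,2}
'b' @ 1: {3,4}
'a' @ 2: {1,2,5}  ✓accept
'b' @ 3: {3,4}
'd' @ 4: {}  — no active states
rest 'dba' ignored (set empty)
end set {} — state 1 not in

Answer: REJECT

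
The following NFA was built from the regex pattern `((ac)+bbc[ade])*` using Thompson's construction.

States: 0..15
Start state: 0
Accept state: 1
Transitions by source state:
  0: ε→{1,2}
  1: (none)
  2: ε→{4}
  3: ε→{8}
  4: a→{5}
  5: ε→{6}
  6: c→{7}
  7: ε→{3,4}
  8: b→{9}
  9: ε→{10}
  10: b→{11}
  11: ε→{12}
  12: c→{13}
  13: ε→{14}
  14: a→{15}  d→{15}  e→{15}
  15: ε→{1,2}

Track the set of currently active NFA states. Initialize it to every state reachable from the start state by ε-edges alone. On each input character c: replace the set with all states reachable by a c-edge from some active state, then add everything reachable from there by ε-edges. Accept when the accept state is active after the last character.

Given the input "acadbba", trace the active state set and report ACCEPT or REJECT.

Answer: REJECT

Trace:
S₀ = ε-closure({0}) = {0,1,2,4}
'a' @ 1: {5,6}
'c' @ 2: {3,4,7,8}
'a' @ 3: {5,6}
'd' @ 4: {}  — dead — no transitions
rest 'bba' ignored (set empty)
end set {} — state 1 not in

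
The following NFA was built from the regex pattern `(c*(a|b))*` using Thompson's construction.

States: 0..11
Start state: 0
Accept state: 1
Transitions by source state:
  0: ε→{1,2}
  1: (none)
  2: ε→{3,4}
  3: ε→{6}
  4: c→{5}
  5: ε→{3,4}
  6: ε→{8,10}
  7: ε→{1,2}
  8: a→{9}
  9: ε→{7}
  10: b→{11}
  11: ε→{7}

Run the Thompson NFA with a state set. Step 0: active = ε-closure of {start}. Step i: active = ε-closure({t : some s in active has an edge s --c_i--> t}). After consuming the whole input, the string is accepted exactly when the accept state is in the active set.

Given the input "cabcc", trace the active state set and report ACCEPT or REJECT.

S₀ = ε-closure({0}) = {0,1,2,3,4,6,8,10}
'c' @ 1: {3,4,5,6,8,10}
'a' @ 2: {1,2,3,4,6,7,8,9,10}  (accept∈set)
'b' @ 3: {1,2,3,4,6,7,8,10,11}  (accept∈set)
'c' @ 4: {3,4,5,6,8,10}
'c' @ 5: {3,4,5,6,8,10}
end set {3,4,5,6,8,10} — state 1 not in

Answer: REJECT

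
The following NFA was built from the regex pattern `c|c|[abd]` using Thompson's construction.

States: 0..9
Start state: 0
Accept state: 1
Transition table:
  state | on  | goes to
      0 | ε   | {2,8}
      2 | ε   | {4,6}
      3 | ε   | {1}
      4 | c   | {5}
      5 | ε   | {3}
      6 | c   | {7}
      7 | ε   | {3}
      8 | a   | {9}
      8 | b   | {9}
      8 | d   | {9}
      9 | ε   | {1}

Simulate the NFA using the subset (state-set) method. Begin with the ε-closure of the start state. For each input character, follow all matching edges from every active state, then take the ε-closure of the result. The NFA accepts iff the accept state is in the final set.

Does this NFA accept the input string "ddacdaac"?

Answer: REJECT

Derivation:
S₀ = ε-closure({0}) = {0,2,4,6,8}
'd' @ 1: {1,9}  ✓accept
'd' @ 2: {}  — dead — no transitions
rest 'acdaac' ignored (set empty)
final: {}; accept 1 not in set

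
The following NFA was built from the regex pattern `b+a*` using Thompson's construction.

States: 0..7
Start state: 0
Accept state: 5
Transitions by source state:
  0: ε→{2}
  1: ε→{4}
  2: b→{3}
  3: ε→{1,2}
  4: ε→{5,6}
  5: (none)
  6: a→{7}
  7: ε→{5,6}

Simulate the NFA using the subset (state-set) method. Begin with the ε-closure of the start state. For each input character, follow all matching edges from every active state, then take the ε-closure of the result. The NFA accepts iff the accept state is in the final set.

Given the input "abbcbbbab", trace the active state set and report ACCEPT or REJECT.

start: ε-closure({0}) = {0,2}
'a' @ 1: {}  — state set empty
rest 'bbcbbbab' ignored (set empty)
after full input: {}  (accept=5 not in)

Answer: REJECT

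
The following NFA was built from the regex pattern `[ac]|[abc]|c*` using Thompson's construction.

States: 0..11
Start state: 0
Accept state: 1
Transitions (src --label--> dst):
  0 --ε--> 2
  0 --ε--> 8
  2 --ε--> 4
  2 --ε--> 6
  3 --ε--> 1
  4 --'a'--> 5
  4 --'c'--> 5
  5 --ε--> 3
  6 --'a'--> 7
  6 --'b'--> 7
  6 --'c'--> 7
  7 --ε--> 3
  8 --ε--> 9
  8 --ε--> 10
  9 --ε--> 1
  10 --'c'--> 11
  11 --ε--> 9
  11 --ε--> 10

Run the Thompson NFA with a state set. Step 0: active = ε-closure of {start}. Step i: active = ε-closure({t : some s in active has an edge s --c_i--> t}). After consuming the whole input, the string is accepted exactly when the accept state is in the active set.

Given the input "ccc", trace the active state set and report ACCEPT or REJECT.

S₀ = ε-closure({0}) = {0,1,2,4,6,8,9,10}
'c' @ 1: {1,3,5,7,9,10,11}  [accepting]
'c' @ 2: {1,9,10,11}  [accepting]
'c' @ 3: {1,9,10,11}  [accepting]
final: {1,9,10,11}; accept 1 in set

Answer: ACCEPT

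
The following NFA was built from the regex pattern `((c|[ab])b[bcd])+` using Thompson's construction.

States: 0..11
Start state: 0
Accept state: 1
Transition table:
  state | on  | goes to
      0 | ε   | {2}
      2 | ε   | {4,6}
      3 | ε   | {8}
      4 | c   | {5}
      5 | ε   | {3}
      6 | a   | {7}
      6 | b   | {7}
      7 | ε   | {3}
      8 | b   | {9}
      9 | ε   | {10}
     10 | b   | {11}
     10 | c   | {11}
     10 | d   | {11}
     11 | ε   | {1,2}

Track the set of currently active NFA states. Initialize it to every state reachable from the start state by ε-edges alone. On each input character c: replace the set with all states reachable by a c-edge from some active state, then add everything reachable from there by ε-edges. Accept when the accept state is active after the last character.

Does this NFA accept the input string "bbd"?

Answer: ACCEPT

Trace:
initial (ε-close {0}): {0,2,4,6}
'b' @ 1: {3,7,8}
'b' @ 2: {9,10}
'd' @ 3: {1,2,4,6,11}  ✓accept
final: {1,2,4,6,11}; accept 1 in set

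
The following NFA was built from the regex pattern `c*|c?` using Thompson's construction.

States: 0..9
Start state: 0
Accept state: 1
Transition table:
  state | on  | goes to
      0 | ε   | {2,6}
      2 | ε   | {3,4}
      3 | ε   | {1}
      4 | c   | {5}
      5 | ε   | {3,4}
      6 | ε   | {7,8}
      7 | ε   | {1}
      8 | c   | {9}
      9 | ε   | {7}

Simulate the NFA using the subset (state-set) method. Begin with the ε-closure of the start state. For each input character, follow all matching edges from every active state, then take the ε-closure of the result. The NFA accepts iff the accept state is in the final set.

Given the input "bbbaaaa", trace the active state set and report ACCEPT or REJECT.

initial (ε-close {0}): {0,1,2,3,4,6,7,8}
'b' @ 1: {}  — dead — no transitions
rest 'bbaaaa' ignored (set empty)
after full input: {}  (accept=1 not in)

Answer: REJECT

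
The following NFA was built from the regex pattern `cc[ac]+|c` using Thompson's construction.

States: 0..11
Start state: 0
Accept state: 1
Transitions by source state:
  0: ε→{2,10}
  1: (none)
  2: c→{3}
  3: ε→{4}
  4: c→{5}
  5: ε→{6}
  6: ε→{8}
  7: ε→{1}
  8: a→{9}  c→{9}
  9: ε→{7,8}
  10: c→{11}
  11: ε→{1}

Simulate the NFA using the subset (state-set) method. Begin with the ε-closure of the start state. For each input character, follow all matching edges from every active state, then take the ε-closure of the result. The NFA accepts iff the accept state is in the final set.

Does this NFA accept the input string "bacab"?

Answer: REJECT

Derivation:
S₀ = ε-closure({0}) = {0,2,10}
'b' @ 1: {}  — dead — no transitions
rest 'acab' ignored (set empty)
final: {}; accept 1 not in set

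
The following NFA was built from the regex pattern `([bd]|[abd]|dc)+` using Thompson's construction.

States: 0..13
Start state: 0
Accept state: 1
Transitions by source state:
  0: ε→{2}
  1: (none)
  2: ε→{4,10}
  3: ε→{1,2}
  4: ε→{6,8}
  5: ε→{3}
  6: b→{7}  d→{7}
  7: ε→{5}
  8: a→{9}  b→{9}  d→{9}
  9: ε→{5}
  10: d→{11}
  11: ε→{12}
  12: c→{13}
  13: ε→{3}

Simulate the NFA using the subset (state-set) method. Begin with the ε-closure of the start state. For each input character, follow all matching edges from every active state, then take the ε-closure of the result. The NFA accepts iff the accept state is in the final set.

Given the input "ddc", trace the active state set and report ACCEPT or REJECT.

Answer: ACCEPT

Trace:
S₀ = ε-closure({0}) = {0,2,4,6,8,10}
'd' @ 1: {1,2,3,4,5,6,7,8,9,10,11,12}  [accepting]
'd' @ 2: {1,2,3,4,5,6,7,8,9,10,11,12}  [accepting]
'c' @ 3: {1,2,3,4,6,8,10,13}  [accepting]
after full input: {1,2,3,4,6,8,10,13}  (accept=1 in)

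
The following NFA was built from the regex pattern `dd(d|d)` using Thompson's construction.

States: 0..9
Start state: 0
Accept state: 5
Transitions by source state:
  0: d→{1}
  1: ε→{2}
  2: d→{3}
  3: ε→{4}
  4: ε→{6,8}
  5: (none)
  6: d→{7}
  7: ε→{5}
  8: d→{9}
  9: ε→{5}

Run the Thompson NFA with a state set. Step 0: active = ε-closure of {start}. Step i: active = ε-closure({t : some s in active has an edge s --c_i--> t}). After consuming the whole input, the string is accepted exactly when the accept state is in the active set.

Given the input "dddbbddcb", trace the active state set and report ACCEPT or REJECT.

Answer: REJECT

Steps:
start: ε-closure({0}) = {0}
'd' @ 1: {1,2}
'd' @ 2: {3,4,6,8}
'd' @ 3: {5,7,9}  ✓accept
'b' @ 4: {}  — no active states
rest 'bddcb' ignored (set empty)
after full input: {}  (accept=5 not in)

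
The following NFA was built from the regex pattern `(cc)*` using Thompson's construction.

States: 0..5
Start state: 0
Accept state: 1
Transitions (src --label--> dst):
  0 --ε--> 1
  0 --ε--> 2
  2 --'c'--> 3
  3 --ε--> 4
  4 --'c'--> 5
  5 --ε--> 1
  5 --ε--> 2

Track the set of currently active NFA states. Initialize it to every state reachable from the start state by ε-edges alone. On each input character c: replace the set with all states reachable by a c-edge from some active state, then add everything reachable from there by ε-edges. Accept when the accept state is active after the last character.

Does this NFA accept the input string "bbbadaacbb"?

Answer: REJECT

Derivation:
start: ε-closure({0}) = {0,1,2}
'b' @ 1: {}  — dead — no transitions
rest 'bbadaacbb' ignored (set empty)
final: {}; accept 1 not in set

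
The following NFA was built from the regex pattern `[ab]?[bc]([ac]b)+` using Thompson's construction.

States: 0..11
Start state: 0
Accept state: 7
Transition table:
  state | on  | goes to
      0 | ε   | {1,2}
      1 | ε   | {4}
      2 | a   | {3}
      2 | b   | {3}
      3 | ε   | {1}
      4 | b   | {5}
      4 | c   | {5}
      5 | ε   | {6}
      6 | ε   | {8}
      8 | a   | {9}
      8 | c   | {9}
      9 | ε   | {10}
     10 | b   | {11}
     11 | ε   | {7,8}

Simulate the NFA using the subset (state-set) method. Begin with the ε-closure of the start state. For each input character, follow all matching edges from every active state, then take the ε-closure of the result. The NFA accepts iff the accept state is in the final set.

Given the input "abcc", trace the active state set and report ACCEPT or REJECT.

S₀ = ε-closure({0}) = {0,1,2,4}
'a' @ 1: {1,3,4}
'b' @ 2: {5,6,8}
'c' @ 3: {9,10}
'c' @ 4: {}  — dead — no transitions
end set {} — state 7 not in

Answer: REJECT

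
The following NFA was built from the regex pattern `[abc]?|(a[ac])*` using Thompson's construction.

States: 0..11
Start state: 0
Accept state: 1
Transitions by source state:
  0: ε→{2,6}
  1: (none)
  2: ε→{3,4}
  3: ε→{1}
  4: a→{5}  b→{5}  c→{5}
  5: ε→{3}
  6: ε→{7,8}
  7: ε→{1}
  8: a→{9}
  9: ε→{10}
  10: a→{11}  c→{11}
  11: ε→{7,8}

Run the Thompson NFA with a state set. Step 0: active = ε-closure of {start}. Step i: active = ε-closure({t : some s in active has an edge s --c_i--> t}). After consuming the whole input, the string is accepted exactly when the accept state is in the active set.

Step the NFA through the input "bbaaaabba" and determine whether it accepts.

Answer: REJECT

Steps:
initial (ε-close {0}): {0,1,2,3,4,6,7,8}
'b' @ 1: {1,3,5}  [accepting]
'b' @ 2: {}  — no active states
rest 'aaaabba' ignored (set empty)
end set {} — state 1 not in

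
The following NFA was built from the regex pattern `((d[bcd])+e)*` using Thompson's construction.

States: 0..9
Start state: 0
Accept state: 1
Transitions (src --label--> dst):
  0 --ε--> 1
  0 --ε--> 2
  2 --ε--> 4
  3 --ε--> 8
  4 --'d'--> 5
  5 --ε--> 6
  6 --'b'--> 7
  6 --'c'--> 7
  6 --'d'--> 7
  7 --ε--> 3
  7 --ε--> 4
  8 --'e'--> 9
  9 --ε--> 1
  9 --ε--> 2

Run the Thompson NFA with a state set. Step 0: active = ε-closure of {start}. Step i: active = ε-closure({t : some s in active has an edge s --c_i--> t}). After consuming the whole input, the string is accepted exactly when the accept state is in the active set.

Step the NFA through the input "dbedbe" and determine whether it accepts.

Answer: ACCEPT

Steps:
S₀ = ε-closure({0}) = {0,1,2,4}
'd' @ 1: {5,6}
'b' @ 2: {3,4,7,8}
'e' @ 3: {1,2,4,9}  ✓accept
'd' @ 4: {5,6}
'b' @ 5: {3,4,7,8}
'e' @ 6: {1,2,4,9}  ✓accept
final: {1,2,4,9}; accept 1 in set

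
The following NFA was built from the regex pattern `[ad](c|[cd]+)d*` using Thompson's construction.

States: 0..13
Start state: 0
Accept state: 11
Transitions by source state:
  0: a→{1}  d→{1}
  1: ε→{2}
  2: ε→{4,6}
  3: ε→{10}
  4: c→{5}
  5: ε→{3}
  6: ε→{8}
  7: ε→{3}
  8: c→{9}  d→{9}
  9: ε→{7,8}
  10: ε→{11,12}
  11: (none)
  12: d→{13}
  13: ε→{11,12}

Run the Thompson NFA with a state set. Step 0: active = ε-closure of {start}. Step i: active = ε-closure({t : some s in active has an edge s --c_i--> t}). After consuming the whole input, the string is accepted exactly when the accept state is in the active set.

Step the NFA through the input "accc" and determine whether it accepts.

initial (ε-close {0}): {0}
'a' @ 1: {1,2,4,6,8}
'c' @ 2: {3,5,7,8,9,10,11,12}  (accept∈set)
'c' @ 3: {3,7,8,9,10,11,12}  (accept∈set)
'c' @ 4: {3,7,8,9,10,11,12}  (accept∈set)
after full input: {3,7,8,9,10,11,12}  (accept=11 in)

Answer: ACCEPT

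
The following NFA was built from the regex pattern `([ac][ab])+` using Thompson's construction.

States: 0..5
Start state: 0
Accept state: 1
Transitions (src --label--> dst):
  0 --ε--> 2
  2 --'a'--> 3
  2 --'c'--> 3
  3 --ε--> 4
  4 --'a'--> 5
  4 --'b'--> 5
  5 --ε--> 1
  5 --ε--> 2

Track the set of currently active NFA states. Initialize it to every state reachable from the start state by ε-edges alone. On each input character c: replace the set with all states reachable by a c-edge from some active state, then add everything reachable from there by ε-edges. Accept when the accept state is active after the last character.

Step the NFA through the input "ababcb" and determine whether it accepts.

Answer: ACCEPT

Derivation:
initial (ε-close {0}): {0,2}
'a' @ 1: {3,4}
'b' @ 2: {1,2,5}  (accept∈set)
'a' @ 3: {3,4}
'b' @ 4: {1,2,5}  (accept∈set)
'c' @ 5: {3,4}
'b' @ 6: {1,2,5}  (accept∈set)
after full input: {1,2,5}  (accept=1 in)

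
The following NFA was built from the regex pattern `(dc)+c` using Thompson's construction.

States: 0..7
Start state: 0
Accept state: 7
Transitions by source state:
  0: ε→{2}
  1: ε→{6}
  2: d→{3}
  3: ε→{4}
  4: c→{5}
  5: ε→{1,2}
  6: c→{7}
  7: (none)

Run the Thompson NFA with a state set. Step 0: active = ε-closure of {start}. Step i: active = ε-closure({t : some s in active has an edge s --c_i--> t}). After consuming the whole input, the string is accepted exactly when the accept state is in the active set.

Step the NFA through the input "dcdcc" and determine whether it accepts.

Answer: ACCEPT

Trace:
S₀ = ε-closure({0}) = {0,2}
'd' @ 1: {3,4}
'c' @ 2: {1,2,5,6}
'd' @ 3: {3,4}
'c' @ 4: {1,2,5,6}
'c' @ 5: {7}  ✓accept
end set {7} — state 7 in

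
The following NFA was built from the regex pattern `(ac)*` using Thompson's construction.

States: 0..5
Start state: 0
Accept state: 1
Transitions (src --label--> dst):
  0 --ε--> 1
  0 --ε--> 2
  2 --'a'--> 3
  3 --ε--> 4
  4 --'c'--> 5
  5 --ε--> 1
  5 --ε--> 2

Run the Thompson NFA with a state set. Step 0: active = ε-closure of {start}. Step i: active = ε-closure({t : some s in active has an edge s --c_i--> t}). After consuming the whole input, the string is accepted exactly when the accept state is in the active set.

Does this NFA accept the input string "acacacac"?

S₀ = ε-closure({0}) = {0,1,2}
'a' @ 1: {3,4}
'c' @ 2: {1,2,5}  ✓accept
'a' @ 3: {3,4}
'c' @ 4: {1,2,5}  ✓accept
'a' @ 5: {3,4}
'c' @ 6: {1,2,5}  ✓accept
'a' @ 7: {3,4}
'c' @ 8: {1,2,5}  ✓accept
after full input: {1,2,5}  (accept=1 in)

Answer: ACCEPT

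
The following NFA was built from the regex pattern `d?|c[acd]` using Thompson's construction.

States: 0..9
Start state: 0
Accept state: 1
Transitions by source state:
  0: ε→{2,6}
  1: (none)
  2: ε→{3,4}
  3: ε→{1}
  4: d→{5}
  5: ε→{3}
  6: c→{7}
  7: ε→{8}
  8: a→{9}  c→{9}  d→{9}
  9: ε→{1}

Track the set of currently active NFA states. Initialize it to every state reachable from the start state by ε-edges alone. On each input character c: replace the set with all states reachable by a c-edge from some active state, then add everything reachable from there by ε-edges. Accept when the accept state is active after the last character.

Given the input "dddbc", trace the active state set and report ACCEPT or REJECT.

start: ε-closure({0}) = {0,1,2,3,4,6}
'd' @ 1: {1,3,5}  [accepting]
'd' @ 2: {}  — dead — no transitions
rest 'dbc' ignored (set empty)
end set {} — state 1 not in

Answer: REJECT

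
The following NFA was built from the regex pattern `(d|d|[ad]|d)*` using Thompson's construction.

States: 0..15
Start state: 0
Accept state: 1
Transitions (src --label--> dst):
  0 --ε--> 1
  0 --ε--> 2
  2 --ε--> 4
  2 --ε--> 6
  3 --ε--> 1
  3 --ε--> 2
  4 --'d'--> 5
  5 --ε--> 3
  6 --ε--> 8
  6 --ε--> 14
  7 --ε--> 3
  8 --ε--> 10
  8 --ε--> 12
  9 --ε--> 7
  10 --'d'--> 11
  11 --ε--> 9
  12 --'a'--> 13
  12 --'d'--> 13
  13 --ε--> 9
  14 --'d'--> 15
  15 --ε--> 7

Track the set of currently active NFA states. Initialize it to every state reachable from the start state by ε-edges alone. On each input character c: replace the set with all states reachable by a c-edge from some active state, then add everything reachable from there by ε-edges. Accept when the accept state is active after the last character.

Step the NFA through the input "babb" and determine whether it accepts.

S₀ = ε-closure({0}) = {0,1,2,4,6,8,10,12,14}
'b' @ 1: {}  — no active states
rest 'abb' ignored (set empty)
final: {}; accept 1 not in set

Answer: REJECT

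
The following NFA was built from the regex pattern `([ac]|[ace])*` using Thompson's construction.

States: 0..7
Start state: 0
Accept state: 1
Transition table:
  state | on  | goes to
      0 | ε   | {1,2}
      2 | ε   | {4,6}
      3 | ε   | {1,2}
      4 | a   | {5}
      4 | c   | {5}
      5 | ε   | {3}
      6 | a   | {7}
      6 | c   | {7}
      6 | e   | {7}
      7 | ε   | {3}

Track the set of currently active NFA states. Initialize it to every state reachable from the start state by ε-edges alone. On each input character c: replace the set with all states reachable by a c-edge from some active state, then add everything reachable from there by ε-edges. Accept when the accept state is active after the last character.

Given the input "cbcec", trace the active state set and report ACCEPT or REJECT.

S₀ = ε-closure({0}) = {0,1,2,4,6}
'c' @ 1: {1,2,3,4,5,6,7}  ✓accept
'b' @ 2: {}  — no active states
rest 'cec' ignored (set empty)
final: {}; accept 1 not in set

Answer: REJECT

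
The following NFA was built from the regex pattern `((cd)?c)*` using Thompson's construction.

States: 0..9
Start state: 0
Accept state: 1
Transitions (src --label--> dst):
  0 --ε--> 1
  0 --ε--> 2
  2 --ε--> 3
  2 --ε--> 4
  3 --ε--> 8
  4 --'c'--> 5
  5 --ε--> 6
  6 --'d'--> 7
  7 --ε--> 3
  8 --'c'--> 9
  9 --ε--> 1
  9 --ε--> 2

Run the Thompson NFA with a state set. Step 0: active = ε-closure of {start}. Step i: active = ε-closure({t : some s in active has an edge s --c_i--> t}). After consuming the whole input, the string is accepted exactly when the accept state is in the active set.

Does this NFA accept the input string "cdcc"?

initial (ε-close {0}): {0,1,2,3,4,8}
'c' @ 1: {1,2,3,4,5,6,8,9}  ✓accept
'd' @ 2: {3,7,8}
'c' @ 3: {1,2,3,4,8,9}  ✓accept
'c' @ 4: {1,2,3,4,5,6,8,9}  ✓accept
after full input: {1,2,3,4,5,6,8,9}  (accept=1 in)

Answer: ACCEPT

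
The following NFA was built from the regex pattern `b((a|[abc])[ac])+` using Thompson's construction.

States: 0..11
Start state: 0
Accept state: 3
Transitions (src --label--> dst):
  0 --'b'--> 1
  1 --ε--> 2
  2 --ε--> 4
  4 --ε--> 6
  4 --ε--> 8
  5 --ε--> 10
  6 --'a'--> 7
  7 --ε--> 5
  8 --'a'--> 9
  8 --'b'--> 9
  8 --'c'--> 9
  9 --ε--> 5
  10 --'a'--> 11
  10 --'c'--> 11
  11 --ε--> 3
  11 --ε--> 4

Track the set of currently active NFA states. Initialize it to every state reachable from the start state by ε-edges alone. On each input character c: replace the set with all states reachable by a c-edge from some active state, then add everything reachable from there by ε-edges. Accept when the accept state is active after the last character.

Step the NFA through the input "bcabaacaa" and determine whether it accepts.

Answer: ACCEPT

Trace:
S₀ = ε-closure({0}) = {0}
'b' @ 1: {1,2,4,6,8}
'c' @ 2: {5,9,10}
'a' @ 3: {3,4,6,8,11}  [accepting]
'b' @ 4: {5,9,10}
'a' @ 5: {3,4,6,8,11}  [accepting]
'a' @ 6: {5,7,9,10}
'c' @ 7: {3,4,6,8,11}  [accepting]
'a' @ 8: {5,7,9,10}
'a' @ 9: {3,4,6,8,11}  [accepting]
final: {3,4,6,8,11}; accept 3 in set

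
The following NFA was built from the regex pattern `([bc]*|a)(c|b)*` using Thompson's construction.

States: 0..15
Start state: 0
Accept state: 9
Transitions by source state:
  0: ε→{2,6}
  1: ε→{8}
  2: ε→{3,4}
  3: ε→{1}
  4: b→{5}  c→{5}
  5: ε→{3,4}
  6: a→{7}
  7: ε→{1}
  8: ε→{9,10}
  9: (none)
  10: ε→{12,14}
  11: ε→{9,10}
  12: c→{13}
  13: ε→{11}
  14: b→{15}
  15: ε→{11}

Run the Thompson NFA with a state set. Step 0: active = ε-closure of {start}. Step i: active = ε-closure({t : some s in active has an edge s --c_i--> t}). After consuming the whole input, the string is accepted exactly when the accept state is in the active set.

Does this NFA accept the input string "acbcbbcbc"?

Answer: ACCEPT

Trace:
start: ε-closure({0}) = {0,1,2,3,4,6,8,9,10,12,14}
'a' @ 1: {1,7,8,9,10,12,14}  [accepting]
'c' @ 2: {9,10,11,12,13,14}  [accepting]
'b' @ 3: {9,10,11,12,14,15}  [accepting]
'c' @ 4: {9,10,11,12,13,14}  [accepting]
'b' @ 5: {9,10,11,12,14,15}  [accepting]
'b' @ 6: {9,10,11,12,14,15}  [accepting]
'c' @ 7: {9,10,11,12,13,14}  [accepting]
'b' @ 8: {9,10,11,12,14,15}  [accepting]
'c' @ 9: {9,10,11,12,13,14}  [accepting]
after full input: {9,10,11,12,13,14}  (accept=9 in)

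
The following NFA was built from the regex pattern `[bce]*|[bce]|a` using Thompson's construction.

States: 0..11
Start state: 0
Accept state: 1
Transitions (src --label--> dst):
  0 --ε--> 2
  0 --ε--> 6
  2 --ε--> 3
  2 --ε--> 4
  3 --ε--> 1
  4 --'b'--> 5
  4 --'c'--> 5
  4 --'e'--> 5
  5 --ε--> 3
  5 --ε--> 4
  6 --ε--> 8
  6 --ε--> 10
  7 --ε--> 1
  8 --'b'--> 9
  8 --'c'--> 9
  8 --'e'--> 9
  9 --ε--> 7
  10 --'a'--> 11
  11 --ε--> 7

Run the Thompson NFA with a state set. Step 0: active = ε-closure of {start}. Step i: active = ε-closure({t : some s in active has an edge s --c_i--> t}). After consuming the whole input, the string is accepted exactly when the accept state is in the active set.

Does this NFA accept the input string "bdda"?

start: ε-closure({0}) = {0,1,2,3,4,6,8,10}
'b' @ 1: {1,3,4,5,7,9}  (accept∈set)
'd' @ 2: {}  — state set empty
rest 'da' ignored (set empty)
final: {}; accept 1 not in set

Answer: REJECT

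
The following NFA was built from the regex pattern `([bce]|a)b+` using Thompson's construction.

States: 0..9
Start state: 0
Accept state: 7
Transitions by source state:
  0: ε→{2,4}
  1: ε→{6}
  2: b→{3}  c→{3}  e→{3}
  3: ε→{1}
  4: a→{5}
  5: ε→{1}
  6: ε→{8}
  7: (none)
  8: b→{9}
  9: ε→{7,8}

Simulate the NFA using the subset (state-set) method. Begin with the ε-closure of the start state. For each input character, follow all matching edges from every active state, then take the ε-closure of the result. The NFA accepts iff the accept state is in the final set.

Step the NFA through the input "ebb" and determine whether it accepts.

Answer: ACCEPT

Derivation:
start: ε-closure({0}) = {0,2,4}
'e' @ 1: {1,3,6,8}
'b' @ 2: {7,8,9}  [accepting]
'b' @ 3: {7,8,9}  [accepting]
end set {7,8,9} — state 7 in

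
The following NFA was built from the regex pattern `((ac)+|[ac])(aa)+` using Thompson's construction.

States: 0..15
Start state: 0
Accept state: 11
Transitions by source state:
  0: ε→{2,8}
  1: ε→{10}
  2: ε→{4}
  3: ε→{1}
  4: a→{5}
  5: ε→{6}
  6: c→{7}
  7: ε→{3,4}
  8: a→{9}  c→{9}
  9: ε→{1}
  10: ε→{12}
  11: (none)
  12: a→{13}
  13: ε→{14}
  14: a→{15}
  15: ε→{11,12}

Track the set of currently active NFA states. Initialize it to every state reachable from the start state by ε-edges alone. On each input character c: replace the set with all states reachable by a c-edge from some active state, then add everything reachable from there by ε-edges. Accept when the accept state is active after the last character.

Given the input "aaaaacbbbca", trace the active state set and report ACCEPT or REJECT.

Answer: REJECT

Steps:
start: ε-closure({0}) = {0,2,4,8}
'a' @ 1: {1,5,6,9,10,12}
'a' @ 2: {13,14}
'a' @ 3: {11,12,15}  (accept∈set)
'a' @ 4: {13,14}
'a' @ 5: {11,12,15}  (accept∈set)
'c' @ 6: {}  — state set empty
rest 'bbbca' ignored (set empty)
after full input: {}  (accept=11 not in)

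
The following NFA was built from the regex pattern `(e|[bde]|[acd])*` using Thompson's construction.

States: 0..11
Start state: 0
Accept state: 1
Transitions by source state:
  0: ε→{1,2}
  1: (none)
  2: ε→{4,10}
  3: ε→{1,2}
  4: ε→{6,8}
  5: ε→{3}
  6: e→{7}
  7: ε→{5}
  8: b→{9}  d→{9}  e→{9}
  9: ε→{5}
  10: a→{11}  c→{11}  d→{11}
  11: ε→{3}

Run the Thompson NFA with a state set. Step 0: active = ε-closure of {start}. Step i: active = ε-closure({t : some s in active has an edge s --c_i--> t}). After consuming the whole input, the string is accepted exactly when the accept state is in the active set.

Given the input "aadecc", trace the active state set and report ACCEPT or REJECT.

Answer: ACCEPT

Derivation:
start: ε-closure({0}) = {0,1,2,4,6,8,10}
'a' @ 1: {1,2,3,4,6,8,10,11}  ✓accept
'a' @ 2: {1,2,3,4,6,8,10,11}  ✓accept
'd' @ 3: {1,2,3,4,5,6,8,9,10,11}  ✓accept
'e' @ 4: {1,2,3,4,5,6,7,8,9,10}  ✓accept
'c' @ 5: {1,2,3,4,6,8,10,11}  ✓accept
'c' @ 6: {1,2,3,4,6,8,10,11}  ✓accept
end set {1,2,3,4,6,8,10,11} — state 1 in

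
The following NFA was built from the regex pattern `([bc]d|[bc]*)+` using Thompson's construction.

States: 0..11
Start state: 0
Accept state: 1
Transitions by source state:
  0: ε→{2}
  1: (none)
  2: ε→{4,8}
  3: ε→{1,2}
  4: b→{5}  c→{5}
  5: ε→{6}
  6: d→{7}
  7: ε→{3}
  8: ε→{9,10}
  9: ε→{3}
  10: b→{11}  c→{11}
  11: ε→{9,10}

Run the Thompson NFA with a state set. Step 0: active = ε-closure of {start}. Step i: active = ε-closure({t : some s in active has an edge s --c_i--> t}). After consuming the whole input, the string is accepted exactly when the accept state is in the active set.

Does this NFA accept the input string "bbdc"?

initial (ε-close {0}): {0,1,2,3,4,8,9,10}
'b' @ 1: {1,2,3,4,5,6,8,9,10,11}  ✓accept
'b' @ 2: {1,2,3,4,5,6,8,9,10,11}  ✓accept
'd' @ 3: {1,2,3,4,7,8,9,10}  ✓accept
'c' @ 4: {1,2,3,4,5,6,8,9,10,11}  ✓accept
after full input: {1,2,3,4,5,6,8,9,10,11}  (accept=1 in)

Answer: ACCEPT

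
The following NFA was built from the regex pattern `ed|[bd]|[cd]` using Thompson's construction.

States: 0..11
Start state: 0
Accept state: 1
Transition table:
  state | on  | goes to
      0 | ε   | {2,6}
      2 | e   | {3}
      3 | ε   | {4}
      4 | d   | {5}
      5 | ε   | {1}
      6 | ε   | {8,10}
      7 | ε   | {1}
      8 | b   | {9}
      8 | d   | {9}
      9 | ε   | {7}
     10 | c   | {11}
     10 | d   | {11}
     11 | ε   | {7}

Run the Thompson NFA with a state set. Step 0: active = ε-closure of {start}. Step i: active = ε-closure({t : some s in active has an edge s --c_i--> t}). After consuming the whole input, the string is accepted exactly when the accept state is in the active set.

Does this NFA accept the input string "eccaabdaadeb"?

start: ε-closure({0}) = {0,2,6,8,10}
'e' @ 1: {3,4}
'c' @ 2: {}  — dead — no transitions
rest 'caabdaadeb' ignored (set empty)
end set {} — state 1 not in

Answer: REJECT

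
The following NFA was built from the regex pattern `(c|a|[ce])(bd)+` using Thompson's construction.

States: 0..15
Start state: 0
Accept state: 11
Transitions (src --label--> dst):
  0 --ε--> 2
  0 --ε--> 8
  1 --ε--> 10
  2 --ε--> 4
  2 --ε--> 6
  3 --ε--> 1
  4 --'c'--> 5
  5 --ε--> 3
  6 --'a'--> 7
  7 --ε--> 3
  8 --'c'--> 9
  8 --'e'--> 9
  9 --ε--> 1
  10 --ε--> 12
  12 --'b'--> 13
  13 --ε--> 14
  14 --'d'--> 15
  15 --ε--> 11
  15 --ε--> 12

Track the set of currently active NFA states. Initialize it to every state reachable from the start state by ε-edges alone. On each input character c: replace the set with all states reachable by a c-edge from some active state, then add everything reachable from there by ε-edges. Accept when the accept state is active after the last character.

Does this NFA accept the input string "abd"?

S₀ = ε-closure({0}) = {0,2,4,6,8}
'a' @ 1: {1,3,7,10,12}
'b' @ 2: {13,14}
'd' @ 3: {11,12,15}  ✓accept
final: {11,12,15}; accept 11 in set

Answer: ACCEPT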